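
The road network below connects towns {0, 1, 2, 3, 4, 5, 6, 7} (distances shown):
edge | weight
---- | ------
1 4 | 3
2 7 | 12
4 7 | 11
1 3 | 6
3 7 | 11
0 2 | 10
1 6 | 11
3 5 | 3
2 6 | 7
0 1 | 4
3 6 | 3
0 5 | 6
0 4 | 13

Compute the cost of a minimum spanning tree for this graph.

Prim's algorithm from 6:
Step 1: frontier [3 6 3, 2 6 7, 1 6 11] → take 3 6 (3); add 3.
Step 2: frontier [3 5 3, 1 3 6, 3 7 11, 2 6 7, 1 6 11] → take 3 5 (3); add 5.
Step 3: frontier [1 3 6, 3 7 11, 0 5 6, 2 6 7, 1 6 11] → take 0 5 (6); add 0.
Step 4: frontier [0 1 4, 0 2 10, 0 4 13, 1 3 6, 3 7 11, 2 6 7, 1 6 11] → take 0 1 (4); add 1.
Step 5: frontier [0 2 10, 0 4 13, 1 4 3, 3 7 11, 2 6 7] → take 1 4 (3); add 4.
Step 6: frontier [0 2 10, 3 7 11, 4 7 11, 2 6 7] → take 2 6 (7); add 2.
Step 7: frontier [2 7 12, 3 7 11, 4 7 11] → take 3 7 (11); add 7.
MST edges: 3 6, 3 5, 0 5, 0 1, 1 4, 2 6, 3 7; total weight 3+3+6+4+3+7+11 = 37.

37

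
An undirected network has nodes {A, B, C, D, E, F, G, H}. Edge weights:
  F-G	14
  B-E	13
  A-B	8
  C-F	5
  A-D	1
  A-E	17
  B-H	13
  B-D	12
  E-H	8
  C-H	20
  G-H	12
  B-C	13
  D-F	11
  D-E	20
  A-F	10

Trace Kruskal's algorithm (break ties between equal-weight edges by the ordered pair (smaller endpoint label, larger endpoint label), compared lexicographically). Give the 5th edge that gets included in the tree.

Kruskal's algorithm — process edges by increasing weight (ties by edge label):
A-D (1): add — endpoints in different components.
C-F (5): add — endpoints in different components.
A-B (8): add — endpoints in different components.
E-H (8): add — endpoints in different components.
A-F (10): add — endpoints in different components.
D-F (11): skip — D and F already connected.
B-D (12): skip — B and D already connected.
G-H (12): add — endpoints in different components.
B-C (13): skip — B and C already connected.
B-E (13): add — endpoints in different components.
The 5th edge added is A-F.

A-F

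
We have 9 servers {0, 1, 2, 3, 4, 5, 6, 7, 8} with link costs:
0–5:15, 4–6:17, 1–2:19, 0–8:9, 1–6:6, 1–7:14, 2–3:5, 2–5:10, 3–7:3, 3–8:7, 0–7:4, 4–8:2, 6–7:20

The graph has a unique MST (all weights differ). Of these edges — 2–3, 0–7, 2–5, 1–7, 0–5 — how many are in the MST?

4

Kruskal's algorithm — process edges by increasing weight (ties by edge label):
4–8 (2): add — endpoints in different components.
3–7 (3): add — endpoints in different components.
0–7 (4): add — endpoints in different components.
2–3 (5): add — endpoints in different components.
1–6 (6): add — endpoints in different components.
3–8 (7): add — endpoints in different components.
0–8 (9): skip — 0 and 8 already connected.
2–5 (10): add — endpoints in different components.
1–7 (14): add — endpoints in different components.
MST edge set: {4–8, 3–7, 0–7, 2–3, 1–6, 3–8, 2–5, 1–7}.
Of the listed edges, {2–3, 0–7, 2–5, 1–7} are in the MST → 4.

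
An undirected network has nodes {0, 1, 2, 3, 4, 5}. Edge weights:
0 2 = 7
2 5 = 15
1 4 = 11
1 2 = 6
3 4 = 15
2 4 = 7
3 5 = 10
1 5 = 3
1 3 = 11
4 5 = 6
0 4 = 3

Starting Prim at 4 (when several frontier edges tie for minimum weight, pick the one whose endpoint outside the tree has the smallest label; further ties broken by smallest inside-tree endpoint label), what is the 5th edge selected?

3-5

Prim, starting at 4.
Step 1: frontier [0 4 3, 4 5 6, 2 4 7, 1 4 11, 3 4 15] → take 0 4 (3); add 0.
Step 2: frontier [0 2 7, 4 5 6, 2 4 7, 1 4 11, 3 4 15] → take 4 5 (6); add 5.
Step 3: frontier [0 2 7, 2 4 7, 1 4 11, 3 4 15, 1 5 3, 3 5 10, 2 5 15] → take 1 5 (3); add 1.
Step 4: frontier [0 2 7, 1 2 6, 1 3 11, 2 4 7, 3 4 15, 3 5 10, 2 5 15] → take 1 2 (6); add 2.
Step 5: frontier [1 3 11, 3 4 15, 3 5 10] → take 3 5 (10); add 3.
The 5th edge added is 3 5.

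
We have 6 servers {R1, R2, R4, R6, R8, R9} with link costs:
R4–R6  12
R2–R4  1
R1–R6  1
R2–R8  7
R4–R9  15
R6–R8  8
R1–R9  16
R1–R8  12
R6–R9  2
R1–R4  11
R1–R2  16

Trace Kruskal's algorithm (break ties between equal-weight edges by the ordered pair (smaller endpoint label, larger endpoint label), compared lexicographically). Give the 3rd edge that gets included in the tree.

R6-R9

Sort edges by weight, then run Kruskal:
R1–R6 (1): add — endpoints in different components.
R2–R4 (1): add — endpoints in different components.
R6–R9 (2): add — endpoints in different components.
R2–R8 (7): add — endpoints in different components.
R6–R8 (8): add — endpoints in different components.
The 3rd edge added is R6–R9.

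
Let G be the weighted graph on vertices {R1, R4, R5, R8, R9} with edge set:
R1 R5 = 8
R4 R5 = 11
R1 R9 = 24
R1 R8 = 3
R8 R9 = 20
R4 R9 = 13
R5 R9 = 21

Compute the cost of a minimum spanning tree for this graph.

35

Prim, starting at R4.
Step 1: frontier [R4 R5 11, R4 R9 13] → take R4 R5 (11); add R5.
Step 2: frontier [R4 R9 13, R1 R5 8, R5 R9 21] → take R1 R5 (8); add R1.
Step 3: frontier [R1 R8 3, R1 R9 24, R4 R9 13, R5 R9 21] → take R1 R8 (3); add R8.
Step 4: frontier [R1 R9 24, R4 R9 13, R5 R9 21, R8 R9 20] → take R4 R9 (13); add R9.
MST edges: R4 R5, R1 R5, R1 R8, R4 R9; total weight 11+8+3+13 = 35.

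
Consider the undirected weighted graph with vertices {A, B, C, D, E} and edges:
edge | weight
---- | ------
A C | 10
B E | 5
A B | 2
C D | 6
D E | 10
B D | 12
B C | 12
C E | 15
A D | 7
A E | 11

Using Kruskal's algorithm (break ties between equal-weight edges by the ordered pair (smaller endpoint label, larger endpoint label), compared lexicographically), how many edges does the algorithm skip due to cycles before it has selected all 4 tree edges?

Kruskal: consider edges lightest-first.
A B (2): add — endpoints in different components.
B E (5): add — endpoints in different components.
C D (6): add — endpoints in different components.
A D (7): add — endpoints in different components.
Edges rejected before the tree was complete: 0.

0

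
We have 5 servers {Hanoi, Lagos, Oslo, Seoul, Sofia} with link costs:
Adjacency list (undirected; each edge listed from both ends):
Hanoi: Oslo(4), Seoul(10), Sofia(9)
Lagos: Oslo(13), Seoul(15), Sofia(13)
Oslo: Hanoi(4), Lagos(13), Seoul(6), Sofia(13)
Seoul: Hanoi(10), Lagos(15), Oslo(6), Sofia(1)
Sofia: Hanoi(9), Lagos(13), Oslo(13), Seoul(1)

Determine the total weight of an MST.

24

Kruskal: consider edges lightest-first.
Seoul-Sofia (1): add. Components now {Seoul,Sofia} {Hanoi} {Oslo} {Lagos}
Hanoi-Oslo (4): add. Components now {Seoul,Sofia} {Hanoi,Oslo} {Lagos}
Oslo-Seoul (6): add. Components now {Hanoi,Oslo,Seoul,Sofia} {Lagos}
Hanoi-Sofia (9): skip — Sofia and Hanoi already connected.
Hanoi-Seoul (10): skip — Seoul and Hanoi already connected.
Lagos-Oslo (13): add. Components now {Hanoi,Lagos,Oslo,Seoul,Sofia}
MST edges: Seoul-Sofia, Hanoi-Oslo, Oslo-Seoul, Lagos-Oslo; total weight 1+4+6+13 = 24.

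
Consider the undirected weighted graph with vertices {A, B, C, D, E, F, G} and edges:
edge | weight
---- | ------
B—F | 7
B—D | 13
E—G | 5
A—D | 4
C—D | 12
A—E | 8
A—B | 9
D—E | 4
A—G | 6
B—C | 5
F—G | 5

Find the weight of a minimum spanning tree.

Sort edges by weight, then run Kruskal:
A—D (4): add. Components now {A,D} {B} {C} {E} {F} {G}
D—E (4): add. Components now {A,D,E} {B} {C} {F} {G}
B—C (5): add. Components now {A,D,E} {B,C} {F} {G}
E—G (5): add. Components now {A,D,E,G} {B,C} {F}
F—G (5): add. Components now {A,D,E,F,G} {B,C}
A—G (6): skip — A and G already connected.
B—F (7): add. Components now {A,B,C,D,E,F,G}
MST edges: A—D, D—E, B—C, E—G, F—G, B—F; total weight 4+4+5+5+5+7 = 30.

30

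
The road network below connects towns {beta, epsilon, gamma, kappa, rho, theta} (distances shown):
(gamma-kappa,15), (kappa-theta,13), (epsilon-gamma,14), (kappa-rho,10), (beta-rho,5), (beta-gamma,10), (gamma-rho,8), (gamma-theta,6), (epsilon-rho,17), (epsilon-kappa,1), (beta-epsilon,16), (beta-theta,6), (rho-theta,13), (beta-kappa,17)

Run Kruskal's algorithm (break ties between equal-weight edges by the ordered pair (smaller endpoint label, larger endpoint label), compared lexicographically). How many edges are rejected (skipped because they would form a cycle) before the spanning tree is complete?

2

Kruskal: consider edges lightest-first.
epsilon-kappa (1): add — endpoints in different components.
beta-rho (5): add — endpoints in different components.
beta-theta (6): add — endpoints in different components.
gamma-theta (6): add — endpoints in different components.
gamma-rho (8): skip — rho and gamma already connected.
beta-gamma (10): skip — beta and gamma already connected.
kappa-rho (10): add — endpoints in different components.
Edges rejected before the tree was complete: 2.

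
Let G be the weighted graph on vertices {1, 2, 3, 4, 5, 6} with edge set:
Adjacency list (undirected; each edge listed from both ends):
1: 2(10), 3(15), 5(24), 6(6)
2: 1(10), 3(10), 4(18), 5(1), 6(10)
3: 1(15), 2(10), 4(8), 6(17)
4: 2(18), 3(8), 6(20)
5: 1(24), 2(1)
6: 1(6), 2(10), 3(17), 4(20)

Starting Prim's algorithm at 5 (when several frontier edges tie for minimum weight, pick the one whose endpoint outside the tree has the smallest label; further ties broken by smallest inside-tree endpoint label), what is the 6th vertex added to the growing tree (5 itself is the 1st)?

Prim, starting at 5.
Step 1: cheapest edge leaving the tree is 2—5 (1); add 2.
Step 2: cheapest edge leaving the tree is 1—2 (10); add 1.
Step 3: cheapest edge leaving the tree is 1—6 (6); add 6.
Step 4: cheapest edge leaving the tree is 2—3 (10); add 3.
Step 5: cheapest edge leaving the tree is 3—4 (8); add 4.
Vertex order: 5, 2, 1, 6, 3, 4. The 6th vertex is 4.

4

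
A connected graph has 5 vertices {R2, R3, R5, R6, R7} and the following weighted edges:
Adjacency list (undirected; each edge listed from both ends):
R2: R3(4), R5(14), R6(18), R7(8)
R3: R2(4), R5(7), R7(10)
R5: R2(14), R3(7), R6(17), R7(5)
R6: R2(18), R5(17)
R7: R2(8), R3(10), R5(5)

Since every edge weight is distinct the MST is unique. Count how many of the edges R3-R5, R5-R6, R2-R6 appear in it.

Kruskal's algorithm — process edges by increasing weight (ties by edge label):
R2-R3 (4): add. Components now {R7} {R5} {R2,R3} {R6}
R5-R7 (5): add. Components now {R5,R7} {R2,R3} {R6}
R3-R5 (7): add. Components now {R2,R3,R5,R7} {R6}
R2-R7 (8): skip — R7 and R2 already connected.
R3-R7 (10): skip — R7 and R3 already connected.
R2-R5 (14): skip — R5 and R2 already connected.
R5-R6 (17): add. Components now {R2,R3,R5,R6,R7}
MST edge set: {R2-R3, R5-R7, R3-R5, R5-R6}.
Of the listed edges, {R3-R5, R5-R6} are in the MST → 2.

2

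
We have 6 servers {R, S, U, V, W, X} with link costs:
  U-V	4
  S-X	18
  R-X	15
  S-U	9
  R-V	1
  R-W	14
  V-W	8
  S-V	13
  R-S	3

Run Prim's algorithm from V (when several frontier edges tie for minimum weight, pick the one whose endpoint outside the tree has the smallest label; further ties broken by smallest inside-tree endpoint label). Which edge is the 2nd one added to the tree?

Grow the tree from V using Prim:
Step 1: frontier [R-V 1, U-V 4, V-W 8, S-V 13] → take R-V (1); add R.
Step 2: frontier [R-S 3, R-W 14, R-X 15, U-V 4, V-W 8, S-V 13] → take R-S (3); add S.
Step 3: frontier [R-W 14, R-X 15, S-U 9, S-X 18, U-V 4, V-W 8] → take U-V (4); add U.
Step 4: frontier [R-W 14, R-X 15, S-X 18, V-W 8] → take V-W (8); add W.
Step 5: frontier [R-X 15, S-X 18] → take R-X (15); add X.
The 2nd edge added is R-S.

R-S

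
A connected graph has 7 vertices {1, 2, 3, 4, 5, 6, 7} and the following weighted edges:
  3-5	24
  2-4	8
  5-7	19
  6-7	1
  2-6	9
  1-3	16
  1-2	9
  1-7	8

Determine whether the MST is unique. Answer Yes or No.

No

Sort edges by weight, then run Kruskal:
6-7 (1): add — endpoints in different components.
1-7 (8): add — endpoints in different components.
2-4 (8): add — endpoints in different components.
1-2 (9): add — endpoints in different components.
2-6 (9): skip — 2 and 6 already connected.
1-3 (16): add — endpoints in different components.
5-7 (19): add — endpoints in different components.
Non-tree edge 2-6 has weight 9, equal to the heaviest edge on its tree cycle — swapping gives another MST of the same weight. Not unique.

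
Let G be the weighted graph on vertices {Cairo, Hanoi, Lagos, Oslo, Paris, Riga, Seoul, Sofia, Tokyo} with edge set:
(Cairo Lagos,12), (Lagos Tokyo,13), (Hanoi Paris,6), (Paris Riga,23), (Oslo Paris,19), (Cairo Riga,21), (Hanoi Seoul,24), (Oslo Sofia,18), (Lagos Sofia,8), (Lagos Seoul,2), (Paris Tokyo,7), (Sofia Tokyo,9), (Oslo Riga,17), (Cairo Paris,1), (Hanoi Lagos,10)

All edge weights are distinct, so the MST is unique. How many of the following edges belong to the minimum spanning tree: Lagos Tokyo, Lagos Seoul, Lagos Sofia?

2

Kruskal: consider edges lightest-first.
Cairo Paris (1): add — endpoints in different components.
Lagos Seoul (2): add — endpoints in different components.
Hanoi Paris (6): add — endpoints in different components.
Paris Tokyo (7): add — endpoints in different components.
Lagos Sofia (8): add — endpoints in different components.
Sofia Tokyo (9): add — endpoints in different components.
Hanoi Lagos (10): skip — Hanoi and Lagos already connected.
Cairo Lagos (12): skip — Cairo and Lagos already connected.
Lagos Tokyo (13): skip — Lagos and Tokyo already connected.
Oslo Riga (17): add — endpoints in different components.
Oslo Sofia (18): add — endpoints in different components.
MST edge set: {Cairo Paris, Lagos Seoul, Hanoi Paris, Paris Tokyo, Lagos Sofia, Sofia Tokyo, Oslo Riga, Oslo Sofia}.
Of the listed edges, {Lagos Seoul, Lagos Sofia} are in the MST → 2.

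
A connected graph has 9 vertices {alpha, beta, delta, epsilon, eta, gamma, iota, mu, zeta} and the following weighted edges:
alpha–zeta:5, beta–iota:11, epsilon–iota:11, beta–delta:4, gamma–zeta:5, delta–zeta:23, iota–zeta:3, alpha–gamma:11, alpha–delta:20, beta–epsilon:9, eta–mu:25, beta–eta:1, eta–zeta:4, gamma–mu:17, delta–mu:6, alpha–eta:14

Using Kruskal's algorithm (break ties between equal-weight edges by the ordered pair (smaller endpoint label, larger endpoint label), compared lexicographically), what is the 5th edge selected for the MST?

alpha-zeta

Kruskal: consider edges lightest-first.
beta–eta (1): add — endpoints in different components.
iota–zeta (3): add — endpoints in different components.
beta–delta (4): add — endpoints in different components.
eta–zeta (4): add — endpoints in different components.
alpha–zeta (5): add — endpoints in different components.
gamma–zeta (5): add — endpoints in different components.
delta–mu (6): add — endpoints in different components.
beta–epsilon (9): add — endpoints in different components.
The 5th edge added is alpha–zeta.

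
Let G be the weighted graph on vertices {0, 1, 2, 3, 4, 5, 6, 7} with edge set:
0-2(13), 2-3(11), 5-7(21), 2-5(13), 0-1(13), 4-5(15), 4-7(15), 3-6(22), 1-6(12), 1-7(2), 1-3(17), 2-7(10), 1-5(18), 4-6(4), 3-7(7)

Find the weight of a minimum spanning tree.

Sort edges by weight, then run Kruskal:
1-7 (2): add — endpoints in different components.
4-6 (4): add — endpoints in different components.
3-7 (7): add — endpoints in different components.
2-7 (10): add — endpoints in different components.
2-3 (11): skip — 2 and 3 already connected.
1-6 (12): add — endpoints in different components.
0-1 (13): add — endpoints in different components.
0-2 (13): skip — 0 and 2 already connected.
2-5 (13): add — endpoints in different components.
MST edges: 1-7, 4-6, 3-7, 2-7, 1-6, 0-1, 2-5; total weight 2+4+7+10+12+13+13 = 61.

61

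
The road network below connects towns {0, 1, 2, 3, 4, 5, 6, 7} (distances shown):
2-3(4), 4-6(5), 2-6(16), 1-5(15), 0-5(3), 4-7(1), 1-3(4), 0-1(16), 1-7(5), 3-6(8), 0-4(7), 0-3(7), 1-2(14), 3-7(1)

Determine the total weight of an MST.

Sort edges by weight, then run Kruskal:
3-7 (1): add — endpoints in different components.
4-7 (1): add — endpoints in different components.
0-5 (3): add — endpoints in different components.
1-3 (4): add — endpoints in different components.
2-3 (4): add — endpoints in different components.
1-7 (5): skip — 1 and 7 already connected.
4-6 (5): add — endpoints in different components.
0-3 (7): add — endpoints in different components.
MST edges: 3-7, 4-7, 0-5, 1-3, 2-3, 4-6, 0-3; total weight 1+1+3+4+4+5+7 = 25.

25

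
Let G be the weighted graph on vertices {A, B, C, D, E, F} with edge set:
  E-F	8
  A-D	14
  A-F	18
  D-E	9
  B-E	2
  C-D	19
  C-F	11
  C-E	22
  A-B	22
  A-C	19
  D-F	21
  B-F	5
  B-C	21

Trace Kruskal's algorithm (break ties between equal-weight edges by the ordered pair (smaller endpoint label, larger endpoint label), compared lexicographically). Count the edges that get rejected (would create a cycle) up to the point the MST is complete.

1

Sort edges by weight, then run Kruskal:
B-E (2): add. Components now {A} {B,E} {C} {D} {F}
B-F (5): add. Components now {A} {B,E,F} {C} {D}
E-F (8): skip — E and F already connected.
D-E (9): add. Components now {A} {B,D,E,F} {C}
C-F (11): add. Components now {A} {B,C,D,E,F}
A-D (14): add. Components now {A,B,C,D,E,F}
Edges rejected before the tree was complete: 1.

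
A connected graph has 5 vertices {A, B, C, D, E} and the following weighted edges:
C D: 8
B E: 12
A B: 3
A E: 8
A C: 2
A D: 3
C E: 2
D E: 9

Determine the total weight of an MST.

10

Kruskal's algorithm — process edges by increasing weight (ties by edge label):
A C (2): add — endpoints in different components.
C E (2): add — endpoints in different components.
A B (3): add — endpoints in different components.
A D (3): add — endpoints in different components.
MST edges: A C, C E, A B, A D; total weight 2+2+3+3 = 10.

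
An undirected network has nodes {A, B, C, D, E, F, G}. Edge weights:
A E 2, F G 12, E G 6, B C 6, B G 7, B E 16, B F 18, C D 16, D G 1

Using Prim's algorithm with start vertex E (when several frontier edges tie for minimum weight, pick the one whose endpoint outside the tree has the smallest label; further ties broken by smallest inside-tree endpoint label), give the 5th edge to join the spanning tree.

B-C

Prim, starting at E.
Step 1: cheapest edge leaving the tree is A E (2); add A.
Step 2: cheapest edge leaving the tree is E G (6); add G.
Step 3: cheapest edge leaving the tree is D G (1); add D.
Step 4: cheapest edge leaving the tree is B G (7); add B.
Step 5: cheapest edge leaving the tree is B C (6); add C.
Step 6: cheapest edge leaving the tree is F G (12); add F.
The 5th edge added is B C.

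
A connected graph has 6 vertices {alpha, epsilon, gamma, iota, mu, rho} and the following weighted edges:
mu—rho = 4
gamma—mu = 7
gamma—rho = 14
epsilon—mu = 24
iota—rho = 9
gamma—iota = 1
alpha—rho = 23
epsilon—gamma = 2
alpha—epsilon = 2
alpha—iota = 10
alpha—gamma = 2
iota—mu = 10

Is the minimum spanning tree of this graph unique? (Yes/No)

No

Kruskal's algorithm — process edges by increasing weight (ties by edge label):
gamma—iota (1): add. Components now {alpha} {rho} {epsilon} {gamma,iota} {mu}
alpha—epsilon (2): add. Components now {alpha,epsilon} {rho} {gamma,iota} {mu}
alpha—gamma (2): add. Components now {alpha,epsilon,gamma,iota} {rho} {mu}
epsilon—gamma (2): skip — epsilon and gamma already connected.
mu—rho (4): add. Components now {alpha,epsilon,gamma,iota} {mu,rho}
gamma—mu (7): add. Components now {alpha,epsilon,gamma,iota,mu,rho}
Non-tree edge epsilon—gamma has weight 2, equal to the heaviest edge on its tree cycle — swapping gives another MST of the same weight. Not unique.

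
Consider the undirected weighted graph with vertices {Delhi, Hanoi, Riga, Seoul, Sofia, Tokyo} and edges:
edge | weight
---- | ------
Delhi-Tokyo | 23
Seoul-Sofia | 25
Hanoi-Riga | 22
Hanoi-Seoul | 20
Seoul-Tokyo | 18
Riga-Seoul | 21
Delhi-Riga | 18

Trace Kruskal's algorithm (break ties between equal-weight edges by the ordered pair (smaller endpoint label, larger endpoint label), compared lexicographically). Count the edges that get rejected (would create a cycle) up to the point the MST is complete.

2

Kruskal's algorithm — process edges by increasing weight (ties by edge label):
Delhi-Riga (18): add — endpoints in different components.
Seoul-Tokyo (18): add — endpoints in different components.
Hanoi-Seoul (20): add — endpoints in different components.
Riga-Seoul (21): add — endpoints in different components.
Hanoi-Riga (22): skip — Hanoi and Riga already connected.
Delhi-Tokyo (23): skip — Tokyo and Delhi already connected.
Seoul-Sofia (25): add — endpoints in different components.
Edges rejected before the tree was complete: 2.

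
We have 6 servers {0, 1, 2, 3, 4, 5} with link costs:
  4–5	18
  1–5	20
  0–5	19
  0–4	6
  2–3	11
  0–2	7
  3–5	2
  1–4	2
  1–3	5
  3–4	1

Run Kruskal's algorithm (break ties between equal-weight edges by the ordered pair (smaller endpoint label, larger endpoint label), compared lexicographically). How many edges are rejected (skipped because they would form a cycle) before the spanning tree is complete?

1

Sort edges by weight, then run Kruskal:
3–4 (1): add — endpoints in different components.
1–4 (2): add — endpoints in different components.
3–5 (2): add — endpoints in different components.
1–3 (5): skip — 1 and 3 already connected.
0–4 (6): add — endpoints in different components.
0–2 (7): add — endpoints in different components.
Edges rejected before the tree was complete: 1.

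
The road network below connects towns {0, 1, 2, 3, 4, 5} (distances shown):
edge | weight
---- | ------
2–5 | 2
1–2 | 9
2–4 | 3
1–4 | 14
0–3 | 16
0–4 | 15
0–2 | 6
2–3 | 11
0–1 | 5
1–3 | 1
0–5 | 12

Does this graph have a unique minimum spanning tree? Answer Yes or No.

Sort edges by weight, then run Kruskal:
1–3 (1): add. Components now {0} {1,3} {2} {4} {5}
2–5 (2): add. Components now {0} {1,3} {2,5} {4}
2–4 (3): add. Components now {0} {1,3} {2,4,5}
0–1 (5): add. Components now {0,1,3} {2,4,5}
0–2 (6): add. Components now {0,1,2,3,4,5}
Every non-tree edge has weight strictly greater than the heaviest edge on the tree path between its endpoints, so the MST is unique.

Yes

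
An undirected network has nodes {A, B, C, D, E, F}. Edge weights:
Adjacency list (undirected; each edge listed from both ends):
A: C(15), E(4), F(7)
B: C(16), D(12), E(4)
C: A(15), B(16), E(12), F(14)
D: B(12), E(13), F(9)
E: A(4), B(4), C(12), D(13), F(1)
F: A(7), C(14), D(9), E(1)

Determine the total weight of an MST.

Prim, starting at B.
Step 1: frontier [B–E 4, B–D 12, B–C 16] → take B–E (4); add E.
Step 2: frontier [B–D 12, B–C 16, E–F 1, A–E 4, C–E 12, D–E 13] → take E–F (1); add F.
Step 3: frontier [B–D 12, B–C 16, A–E 4, C–E 12, D–E 13, A–F 7, D–F 9, C–F 14] → take A–E (4); add A.
Step 4: frontier [A–C 15, B–D 12, B–C 16, C–E 12, D–E 13, D–F 9, C–F 14] → take D–F (9); add D.
Step 5: frontier [A–C 15, B–C 16, C–E 12, C–F 14] → take C–E (12); add C.
MST edges: B–E, E–F, A–E, D–F, C–E; total weight 4+1+4+9+12 = 30.

30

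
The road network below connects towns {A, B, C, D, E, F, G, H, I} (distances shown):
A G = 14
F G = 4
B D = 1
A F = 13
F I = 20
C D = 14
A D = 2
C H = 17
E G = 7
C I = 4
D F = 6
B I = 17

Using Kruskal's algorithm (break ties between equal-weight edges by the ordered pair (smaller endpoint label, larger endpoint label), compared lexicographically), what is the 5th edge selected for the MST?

D-F

Kruskal's algorithm — process edges by increasing weight (ties by edge label):
B D (1): add — endpoints in different components.
A D (2): add — endpoints in different components.
C I (4): add — endpoints in different components.
F G (4): add — endpoints in different components.
D F (6): add — endpoints in different components.
E G (7): add — endpoints in different components.
A F (13): skip — A and F already connected.
A G (14): skip — A and G already connected.
C D (14): add — endpoints in different components.
B I (17): skip — B and I already connected.
C H (17): add — endpoints in different components.
The 5th edge added is D F.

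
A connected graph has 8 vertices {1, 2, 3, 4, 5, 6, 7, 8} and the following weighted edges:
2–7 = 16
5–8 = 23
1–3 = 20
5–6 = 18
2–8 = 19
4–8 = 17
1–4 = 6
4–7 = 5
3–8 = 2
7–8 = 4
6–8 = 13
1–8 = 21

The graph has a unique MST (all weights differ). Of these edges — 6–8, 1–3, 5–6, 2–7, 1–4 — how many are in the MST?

4

Kruskal: consider edges lightest-first.
3–8 (2): add — endpoints in different components.
7–8 (4): add — endpoints in different components.
4–7 (5): add — endpoints in different components.
1–4 (6): add — endpoints in different components.
6–8 (13): add — endpoints in different components.
2–7 (16): add — endpoints in different components.
4–8 (17): skip — 4 and 8 already connected.
5–6 (18): add — endpoints in different components.
MST edge set: {3–8, 7–8, 4–7, 1–4, 6–8, 2–7, 5–6}.
Of the listed edges, {6–8, 5–6, 2–7, 1–4} are in the MST → 4.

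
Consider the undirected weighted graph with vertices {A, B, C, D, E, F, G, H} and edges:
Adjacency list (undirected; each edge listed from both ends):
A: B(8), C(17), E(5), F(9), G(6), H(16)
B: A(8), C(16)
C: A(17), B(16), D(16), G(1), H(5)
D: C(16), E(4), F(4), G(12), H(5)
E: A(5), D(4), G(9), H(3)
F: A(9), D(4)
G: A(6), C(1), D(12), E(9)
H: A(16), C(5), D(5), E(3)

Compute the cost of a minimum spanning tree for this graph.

Grow the tree from F using Prim:
Step 1: cheapest edge leaving the tree is D F (4); add D.
Step 2: cheapest edge leaving the tree is D E (4); add E.
Step 3: cheapest edge leaving the tree is E H (3); add H.
Step 4: cheapest edge leaving the tree is A E (5); add A.
Step 5: cheapest edge leaving the tree is C H (5); add C.
Step 6: cheapest edge leaving the tree is C G (1); add G.
Step 7: cheapest edge leaving the tree is A B (8); add B.
MST edges: D F, D E, E H, A E, C H, C G, A B; total weight 4+4+3+5+5+1+8 = 30.

30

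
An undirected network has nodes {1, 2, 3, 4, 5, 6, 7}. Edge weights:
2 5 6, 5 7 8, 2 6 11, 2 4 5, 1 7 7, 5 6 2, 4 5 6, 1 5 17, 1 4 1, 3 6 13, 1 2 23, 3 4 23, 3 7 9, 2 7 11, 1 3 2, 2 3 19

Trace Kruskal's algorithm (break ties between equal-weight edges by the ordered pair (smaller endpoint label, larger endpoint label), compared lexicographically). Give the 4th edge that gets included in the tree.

2-4

Kruskal: consider edges lightest-first.
1 4 (1): add. Components now {1,4} {2} {3} {5} {6} {7}
1 3 (2): add. Components now {1,3,4} {2} {5} {6} {7}
5 6 (2): add. Components now {1,3,4} {2} {5,6} {7}
2 4 (5): add. Components now {1,2,3,4} {5,6} {7}
2 5 (6): add. Components now {1,2,3,4,5,6} {7}
4 5 (6): skip — 4 and 5 already connected.
1 7 (7): add. Components now {1,2,3,4,5,6,7}
The 4th edge added is 2 4.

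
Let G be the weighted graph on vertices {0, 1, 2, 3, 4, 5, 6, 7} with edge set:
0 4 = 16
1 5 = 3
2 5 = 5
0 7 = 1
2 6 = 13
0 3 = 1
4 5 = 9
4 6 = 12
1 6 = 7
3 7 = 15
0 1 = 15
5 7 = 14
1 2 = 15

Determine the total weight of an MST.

40

Grow the tree from 7 using Prim:
Step 1: frontier [0 7 1, 5 7 14, 3 7 15] → take 0 7 (1); add 0.
Step 2: frontier [0 3 1, 0 1 15, 0 4 16, 5 7 14, 3 7 15] → take 0 3 (1); add 3.
Step 3: frontier [0 1 15, 0 4 16, 5 7 14] → take 5 7 (14); add 5.
Step 4: frontier [0 1 15, 0 4 16, 1 5 3, 2 5 5, 4 5 9] → take 1 5 (3); add 1.
Step 5: frontier [0 4 16, 1 6 7, 1 2 15, 2 5 5, 4 5 9] → take 2 5 (5); add 2.
Step 6: frontier [0 4 16, 1 6 7, 2 6 13, 4 5 9] → take 1 6 (7); add 6.
Step 7: frontier [0 4 16, 4 5 9, 4 6 12] → take 4 5 (9); add 4.
MST edges: 0 7, 0 3, 5 7, 1 5, 2 5, 1 6, 4 5; total weight 1+1+14+3+5+7+9 = 40.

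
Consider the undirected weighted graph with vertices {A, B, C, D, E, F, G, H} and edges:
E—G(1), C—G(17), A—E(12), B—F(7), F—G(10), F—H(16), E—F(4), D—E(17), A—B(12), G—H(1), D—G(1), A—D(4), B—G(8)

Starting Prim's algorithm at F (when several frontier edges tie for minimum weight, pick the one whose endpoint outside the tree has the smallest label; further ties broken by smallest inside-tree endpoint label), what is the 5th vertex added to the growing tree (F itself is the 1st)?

Prim, starting at F.
Step 1: frontier [E—F 4, B—F 7, F—G 10, F—H 16] → take E—F (4); add E.
Step 2: frontier [E—G 1, A—E 12, D—E 17, B—F 7, F—G 10, F—H 16] → take E—G (1); add G.
Step 3: frontier [A—E 12, D—E 17, B—F 7, F—H 16, D—G 1, G—H 1, B—G 8, C—G 17] → take D—G (1); add D.
Step 4: frontier [A—D 4, A—E 12, B—F 7, F—H 16, G—H 1, B—G 8, C—G 17] → take G—H (1); add H.
Step 5: frontier [A—D 4, A—E 12, B—F 7, B—G 8, C—G 17] → take A—D (4); add A.
Step 6: frontier [A—B 12, B—F 7, B—G 8, C—G 17] → take B—F (7); add B.
Step 7: frontier [C—G 17] → take C—G (17); add C.
Vertex order: F, E, G, D, H, A, B, C. The 5th vertex is H.

H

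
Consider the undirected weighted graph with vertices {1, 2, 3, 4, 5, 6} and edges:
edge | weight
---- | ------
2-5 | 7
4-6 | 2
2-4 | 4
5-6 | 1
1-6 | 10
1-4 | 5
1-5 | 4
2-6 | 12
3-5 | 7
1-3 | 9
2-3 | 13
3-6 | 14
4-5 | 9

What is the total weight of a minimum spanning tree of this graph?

18

Kruskal's algorithm — process edges by increasing weight (ties by edge label):
5-6 (1): add — endpoints in different components.
4-6 (2): add — endpoints in different components.
1-5 (4): add — endpoints in different components.
2-4 (4): add — endpoints in different components.
1-4 (5): skip — 1 and 4 already connected.
2-5 (7): skip — 2 and 5 already connected.
3-5 (7): add — endpoints in different components.
MST edges: 5-6, 4-6, 1-5, 2-4, 3-5; total weight 1+2+4+4+7 = 18.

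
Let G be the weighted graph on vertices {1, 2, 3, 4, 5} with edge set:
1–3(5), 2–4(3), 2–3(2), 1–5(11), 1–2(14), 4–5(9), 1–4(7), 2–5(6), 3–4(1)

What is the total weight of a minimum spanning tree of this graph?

Prim's algorithm from 1:
Step 1: cheapest edge leaving the tree is 1–3 (5); add 3.
Step 2: cheapest edge leaving the tree is 3–4 (1); add 4.
Step 3: cheapest edge leaving the tree is 2–3 (2); add 2.
Step 4: cheapest edge leaving the tree is 2–5 (6); add 5.
MST edges: 1–3, 3–4, 2–3, 2–5; total weight 5+1+2+6 = 14.

14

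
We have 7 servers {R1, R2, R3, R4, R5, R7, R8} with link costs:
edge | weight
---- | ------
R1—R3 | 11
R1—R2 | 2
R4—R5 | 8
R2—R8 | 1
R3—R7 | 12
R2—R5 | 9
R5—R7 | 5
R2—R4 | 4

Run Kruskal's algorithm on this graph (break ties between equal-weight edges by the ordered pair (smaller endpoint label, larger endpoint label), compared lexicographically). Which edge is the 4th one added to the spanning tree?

R5-R7

Kruskal: consider edges lightest-first.
R2—R8 (1): add — endpoints in different components.
R1—R2 (2): add — endpoints in different components.
R2—R4 (4): add — endpoints in different components.
R5—R7 (5): add — endpoints in different components.
R4—R5 (8): add — endpoints in different components.
R2—R5 (9): skip — R2 and R5 already connected.
R1—R3 (11): add — endpoints in different components.
The 4th edge added is R5—R7.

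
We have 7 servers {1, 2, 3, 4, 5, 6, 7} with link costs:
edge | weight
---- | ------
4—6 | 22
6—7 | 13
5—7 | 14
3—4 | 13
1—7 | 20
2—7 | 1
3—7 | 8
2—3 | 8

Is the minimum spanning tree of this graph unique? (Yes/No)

No

Kruskal's algorithm — process edges by increasing weight (ties by edge label):
2—7 (1): add. Components now {1} {2,7} {3} {4} {5} {6}
2—3 (8): add. Components now {1} {2,3,7} {4} {5} {6}
3—7 (8): skip — 3 and 7 already connected.
3—4 (13): add. Components now {1} {2,3,4,7} {5} {6}
6—7 (13): add. Components now {1} {2,3,4,6,7} {5}
5—7 (14): add. Components now {1} {2,3,4,5,6,7}
1—7 (20): add. Components now {1,2,3,4,5,6,7}
Non-tree edge 3—7 has weight 8, equal to the heaviest edge on its tree cycle — swapping gives another MST of the same weight. Not unique.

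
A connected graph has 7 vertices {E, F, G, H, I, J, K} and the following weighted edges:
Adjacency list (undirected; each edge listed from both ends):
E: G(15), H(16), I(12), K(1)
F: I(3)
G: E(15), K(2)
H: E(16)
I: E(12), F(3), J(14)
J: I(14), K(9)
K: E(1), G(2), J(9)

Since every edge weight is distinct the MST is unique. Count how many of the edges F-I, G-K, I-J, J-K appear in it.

Kruskal: consider edges lightest-first.
E-K (1): add — endpoints in different components.
G-K (2): add — endpoints in different components.
F-I (3): add — endpoints in different components.
J-K (9): add — endpoints in different components.
E-I (12): add — endpoints in different components.
I-J (14): skip — I and J already connected.
E-G (15): skip — E and G already connected.
E-H (16): add — endpoints in different components.
MST edge set: {E-K, G-K, F-I, J-K, E-I, E-H}.
Of the listed edges, {F-I, G-K, J-K} are in the MST → 3.

3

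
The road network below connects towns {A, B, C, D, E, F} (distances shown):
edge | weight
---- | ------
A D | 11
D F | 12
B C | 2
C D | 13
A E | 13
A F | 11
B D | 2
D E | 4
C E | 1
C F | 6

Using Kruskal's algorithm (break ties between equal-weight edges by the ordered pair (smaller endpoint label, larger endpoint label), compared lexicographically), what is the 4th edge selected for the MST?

C-F

Kruskal's algorithm — process edges by increasing weight (ties by edge label):
C E (1): add. Components now {A} {B} {C,E} {D} {F}
B C (2): add. Components now {A} {B,C,E} {D} {F}
B D (2): add. Components now {A} {B,C,D,E} {F}
D E (4): skip — D and E already connected.
C F (6): add. Components now {A} {B,C,D,E,F}
A D (11): add. Components now {A,B,C,D,E,F}
The 4th edge added is C F.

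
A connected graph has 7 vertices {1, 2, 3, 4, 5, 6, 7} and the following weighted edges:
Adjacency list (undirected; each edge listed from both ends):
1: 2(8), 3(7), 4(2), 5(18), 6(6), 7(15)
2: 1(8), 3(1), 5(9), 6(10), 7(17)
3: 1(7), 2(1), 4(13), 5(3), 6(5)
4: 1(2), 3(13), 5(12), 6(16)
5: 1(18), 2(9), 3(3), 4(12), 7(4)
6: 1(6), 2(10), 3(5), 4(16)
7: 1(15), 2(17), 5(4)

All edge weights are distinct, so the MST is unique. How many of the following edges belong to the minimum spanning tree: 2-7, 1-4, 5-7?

2

Sort edges by weight, then run Kruskal:
2-3 (1): add — endpoints in different components.
1-4 (2): add — endpoints in different components.
3-5 (3): add — endpoints in different components.
5-7 (4): add — endpoints in different components.
3-6 (5): add — endpoints in different components.
1-6 (6): add — endpoints in different components.
MST edge set: {2-3, 1-4, 3-5, 5-7, 3-6, 1-6}.
Of the listed edges, {1-4, 5-7} are in the MST → 2.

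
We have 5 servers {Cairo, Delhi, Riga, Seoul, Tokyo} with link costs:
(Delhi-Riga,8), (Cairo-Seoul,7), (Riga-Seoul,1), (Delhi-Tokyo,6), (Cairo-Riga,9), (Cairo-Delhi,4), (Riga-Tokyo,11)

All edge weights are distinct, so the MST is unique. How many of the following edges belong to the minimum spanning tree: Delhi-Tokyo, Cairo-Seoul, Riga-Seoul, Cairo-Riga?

3

Kruskal's algorithm — process edges by increasing weight (ties by edge label):
Riga-Seoul (1): add — endpoints in different components.
Cairo-Delhi (4): add — endpoints in different components.
Delhi-Tokyo (6): add — endpoints in different components.
Cairo-Seoul (7): add — endpoints in different components.
MST edge set: {Riga-Seoul, Cairo-Delhi, Delhi-Tokyo, Cairo-Seoul}.
Of the listed edges, {Delhi-Tokyo, Cairo-Seoul, Riga-Seoul} are in the MST → 3.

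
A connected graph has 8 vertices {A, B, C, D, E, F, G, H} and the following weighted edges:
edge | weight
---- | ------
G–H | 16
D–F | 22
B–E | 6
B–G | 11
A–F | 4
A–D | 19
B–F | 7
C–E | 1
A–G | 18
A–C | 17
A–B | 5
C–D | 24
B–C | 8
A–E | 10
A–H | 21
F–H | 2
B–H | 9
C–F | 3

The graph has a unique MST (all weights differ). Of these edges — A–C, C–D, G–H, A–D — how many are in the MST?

Sort edges by weight, then run Kruskal:
C–E (1): add — endpoints in different components.
F–H (2): add — endpoints in different components.
C–F (3): add — endpoints in different components.
A–F (4): add — endpoints in different components.
A–B (5): add — endpoints in different components.
B–E (6): skip — B and E already connected.
B–F (7): skip — B and F already connected.
B–C (8): skip — B and C already connected.
B–H (9): skip — B and H already connected.
A–E (10): skip — A and E already connected.
B–G (11): add — endpoints in different components.
G–H (16): skip — G and H already connected.
A–C (17): skip — A and C already connected.
A–G (18): skip — A and G already connected.
A–D (19): add — endpoints in different components.
MST edge set: {C–E, F–H, C–F, A–F, A–B, B–G, A–D}.
Of the listed edges, {A–D} are in the MST → 1.

1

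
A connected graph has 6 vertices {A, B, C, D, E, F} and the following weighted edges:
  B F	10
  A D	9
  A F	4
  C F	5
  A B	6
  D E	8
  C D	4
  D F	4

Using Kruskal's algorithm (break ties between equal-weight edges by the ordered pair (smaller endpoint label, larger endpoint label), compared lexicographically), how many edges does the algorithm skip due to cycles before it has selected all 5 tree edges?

Kruskal's algorithm — process edges by increasing weight (ties by edge label):
A F (4): add — endpoints in different components.
C D (4): add — endpoints in different components.
D F (4): add — endpoints in different components.
C F (5): skip — C and F already connected.
A B (6): add — endpoints in different components.
D E (8): add — endpoints in different components.
Edges rejected before the tree was complete: 1.

1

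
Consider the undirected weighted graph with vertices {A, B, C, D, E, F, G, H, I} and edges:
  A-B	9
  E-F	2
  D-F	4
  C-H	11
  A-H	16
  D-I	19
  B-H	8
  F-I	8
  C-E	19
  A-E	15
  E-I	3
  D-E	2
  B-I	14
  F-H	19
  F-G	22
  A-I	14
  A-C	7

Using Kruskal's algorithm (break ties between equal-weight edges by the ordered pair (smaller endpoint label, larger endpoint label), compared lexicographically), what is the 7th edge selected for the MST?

A-I

Kruskal's algorithm — process edges by increasing weight (ties by edge label):
D-E (2): add — endpoints in different components.
E-F (2): add — endpoints in different components.
E-I (3): add — endpoints in different components.
D-F (4): skip — D and F already connected.
A-C (7): add — endpoints in different components.
B-H (8): add — endpoints in different components.
F-I (8): skip — F and I already connected.
A-B (9): add — endpoints in different components.
C-H (11): skip — C and H already connected.
A-I (14): add — endpoints in different components.
B-I (14): skip — B and I already connected.
A-E (15): skip — A and E already connected.
A-H (16): skip — A and H already connected.
C-E (19): skip — C and E already connected.
D-I (19): skip — D and I already connected.
F-H (19): skip — F and H already connected.
F-G (22): add — endpoints in different components.
The 7th edge added is A-I.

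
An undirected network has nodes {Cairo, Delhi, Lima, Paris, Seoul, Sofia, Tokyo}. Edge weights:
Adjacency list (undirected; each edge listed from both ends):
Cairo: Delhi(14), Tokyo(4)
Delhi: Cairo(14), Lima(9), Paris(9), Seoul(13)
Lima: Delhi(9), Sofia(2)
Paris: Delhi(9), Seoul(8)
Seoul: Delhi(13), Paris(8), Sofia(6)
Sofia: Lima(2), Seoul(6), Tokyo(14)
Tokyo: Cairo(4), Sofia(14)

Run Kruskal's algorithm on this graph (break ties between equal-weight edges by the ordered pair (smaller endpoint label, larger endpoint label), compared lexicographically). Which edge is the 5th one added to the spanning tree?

Delhi-Lima

Sort edges by weight, then run Kruskal:
Lima-Sofia (2): add. Components now {Delhi} {Cairo} {Lima,Sofia} {Seoul} {Tokyo} {Paris}
Cairo-Tokyo (4): add. Components now {Delhi} {Cairo,Tokyo} {Lima,Sofia} {Seoul} {Paris}
Seoul-Sofia (6): add. Components now {Delhi} {Cairo,Tokyo} {Lima,Seoul,Sofia} {Paris}
Paris-Seoul (8): add. Components now {Delhi} {Cairo,Tokyo} {Lima,Paris,Seoul,Sofia}
Delhi-Lima (9): add. Components now {Delhi,Lima,Paris,Seoul,Sofia} {Cairo,Tokyo}
Delhi-Paris (9): skip — Delhi and Paris already connected.
Delhi-Seoul (13): skip — Delhi and Seoul already connected.
Cairo-Delhi (14): add. Components now {Cairo,Delhi,Lima,Paris,Seoul,Sofia,Tokyo}
The 5th edge added is Delhi-Lima.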